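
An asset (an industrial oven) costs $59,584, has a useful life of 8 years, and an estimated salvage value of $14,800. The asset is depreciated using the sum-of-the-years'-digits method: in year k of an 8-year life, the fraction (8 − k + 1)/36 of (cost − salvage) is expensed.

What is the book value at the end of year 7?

Depreciable base = $59,584 − $14,800 = $44,784.
Sum of the years' digits = 8+7+6+5+4+3+2+1 = 36.
Year 1: $44,784 × 8/36 = $9,952. Book value $49,632.
Year 2: $44,784 × 7/36 = $8,708. Book value $40,924.
Year 3: $44,784 × 6/36 = $7,464. Book value $33,460.
Year 4: $44,784 × 5/36 = $6,220. Book value $27,240.
Year 5: $44,784 × 4/36 = $4,976. Book value $22,264.
Year 6: $44,784 × 3/36 = $3,732. Book value $18,532.
Year 7: $44,784 × 2/36 = $2,488. Book value $16,044.

$16,044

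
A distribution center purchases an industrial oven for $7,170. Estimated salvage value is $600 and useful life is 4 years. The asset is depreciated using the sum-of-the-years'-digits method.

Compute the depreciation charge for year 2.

$1,971

Depreciable base = $7,170 − $600 = $6,570.
Sum of the years' digits = 4+3+2+1 = 10.
Year 1: $6,570 × 4/10 = $2,628. Book value $4,542.
Year 2: $6,570 × 3/10 = $1,971. Book value $2,571.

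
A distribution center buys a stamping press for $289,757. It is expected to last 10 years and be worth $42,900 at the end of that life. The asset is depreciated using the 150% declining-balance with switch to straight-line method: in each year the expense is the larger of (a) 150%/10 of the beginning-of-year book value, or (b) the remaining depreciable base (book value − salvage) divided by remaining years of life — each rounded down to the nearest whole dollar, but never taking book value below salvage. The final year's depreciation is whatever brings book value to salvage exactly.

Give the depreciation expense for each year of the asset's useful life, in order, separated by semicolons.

Depreciable base = $289,757 − $42,900 = $246,857.
Year 1: DB = ⌊$289,757 × 150%/10⌋ = $43,463; SL = ⌊$246,857/10⌋ = $24,685 → take DB $43,463. Book value $246,294.
Year 2: DB = ⌊$246,294 × 150%/10⌋ = $36,944; SL = ⌊$203,394/9⌋ = $22,599 → take DB $36,944. Book value $209,350.
Year 3: DB = ⌊$209,350 × 150%/10⌋ = $31,402; SL = ⌊$166,450/8⌋ = $20,806 → take DB $31,402. Book value $177,948.
Year 4: DB = ⌊$177,948 × 150%/10⌋ = $26,692; SL = ⌊$135,048/7⌋ = $19,292 → take DB $26,692. Book value $151,256.
Year 5: DB = ⌊$151,256 × 150%/10⌋ = $22,688; SL = ⌊$108,356/6⌋ = $18,059 → take DB $22,688. Book value $128,568.
Year 6: DB = ⌊$128,568 × 150%/10⌋ = $19,285; SL = ⌊$85,668/5⌋ = $17,133 → take DB $19,285. Book value $109,283.
Year 7: DB = ⌊$109,283 × 150%/10⌋ = $16,392; SL = ⌊$66,383/4⌋ = $16,595 → take SL $16,595. Book value $92,688.
Year 8: DB = ⌊$92,688 × 150%/10⌋ = $13,903; SL = ⌊$49,788/3⌋ = $16,596 → take SL $16,596. Book value $76,092.
Year 9: DB = ⌊$76,092 × 150%/10⌋ = $11,413; SL = ⌊$33,192/2⌋ = $16,596 → take SL $16,596. Book value $59,496.
Year 10 (final): $59,496 − $42,900 = $16,596. Book value $42,900.

$43,463; $36,944; $31,402; $26,692; $22,688; $19,285; $16,595; $16,596; $16,596; $16,596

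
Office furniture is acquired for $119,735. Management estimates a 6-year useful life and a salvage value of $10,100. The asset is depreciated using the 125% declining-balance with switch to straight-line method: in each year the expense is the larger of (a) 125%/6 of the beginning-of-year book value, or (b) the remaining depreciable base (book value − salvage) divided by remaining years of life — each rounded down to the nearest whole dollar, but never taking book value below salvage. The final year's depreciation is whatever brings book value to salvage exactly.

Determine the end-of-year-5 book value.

Depreciable base = $119,735 − $10,100 = $109,635.
Year 1: DB = ⌊$119,735 × 125%/6⌋ = $24,944; SL = ⌊$109,635/6⌋ = $18,272 → take DB $24,944. Book value $94,791.
Year 2: DB = ⌊$94,791 × 125%/6⌋ = $19,748; SL = ⌊$84,691/5⌋ = $16,938 → take DB $19,748. Book value $75,043.
Year 3: DB = ⌊$75,043 × 125%/6⌋ = $15,633; SL = ⌊$64,943/4⌋ = $16,235 → take SL $16,235. Book value $58,808.
Year 4: DB = ⌊$58,808 × 125%/6⌋ = $12,251; SL = ⌊$48,708/3⌋ = $16,236 → take SL $16,236. Book value $42,572.
Year 5: DB = ⌊$42,572 × 125%/6⌋ = $8,869; SL = ⌊$32,472/2⌋ = $16,236 → take SL $16,236. Book value $26,336.

$26,336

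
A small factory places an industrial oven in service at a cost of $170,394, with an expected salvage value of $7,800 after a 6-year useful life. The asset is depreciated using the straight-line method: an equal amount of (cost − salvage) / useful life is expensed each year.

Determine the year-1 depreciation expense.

$27,099

Depreciable base = $170,394 − $7,800 = $162,594.
Annual expense = $162,594 / 6 = $27,099.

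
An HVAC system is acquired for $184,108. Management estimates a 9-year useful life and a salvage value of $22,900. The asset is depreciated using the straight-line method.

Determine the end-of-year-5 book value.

$94,548

Depreciable base = $184,108 − $22,900 = $161,208.
Annual expense = $161,208 / 9 = $17,912.
End of year 1: book value $166,196.
End of year 2: book value $148,284.
End of year 3: book value $130,372.
End of year 4: book value $112,460.
End of year 5: book value $94,548.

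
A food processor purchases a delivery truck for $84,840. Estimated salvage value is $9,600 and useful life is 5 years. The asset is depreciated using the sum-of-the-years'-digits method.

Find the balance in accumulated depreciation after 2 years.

Depreciable base = $84,840 − $9,600 = $75,240.
Sum of the years' digits = 5+4+3+2+1 = 15.
Year 1: $75,240 × 5/15 = $25,080. Book value $59,760.
Year 2: $75,240 × 4/15 = $20,064. Book value $39,696.
Accumulated through year 2 = $84,840 − $39,696 = $45,144.

$45,144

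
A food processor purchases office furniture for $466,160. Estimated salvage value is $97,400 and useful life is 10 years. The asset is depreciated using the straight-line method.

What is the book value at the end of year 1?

$429,284

Depreciable base = $466,160 − $97,400 = $368,760.
Annual expense = $368,760 / 10 = $36,876.
End of year 1: book value $429,284.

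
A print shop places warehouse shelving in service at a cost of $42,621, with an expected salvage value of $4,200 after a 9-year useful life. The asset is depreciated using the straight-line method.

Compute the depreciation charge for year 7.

$4,269

Depreciable base = $42,621 − $4,200 = $38,421.
Annual expense = $38,421 / 9 = $4,269.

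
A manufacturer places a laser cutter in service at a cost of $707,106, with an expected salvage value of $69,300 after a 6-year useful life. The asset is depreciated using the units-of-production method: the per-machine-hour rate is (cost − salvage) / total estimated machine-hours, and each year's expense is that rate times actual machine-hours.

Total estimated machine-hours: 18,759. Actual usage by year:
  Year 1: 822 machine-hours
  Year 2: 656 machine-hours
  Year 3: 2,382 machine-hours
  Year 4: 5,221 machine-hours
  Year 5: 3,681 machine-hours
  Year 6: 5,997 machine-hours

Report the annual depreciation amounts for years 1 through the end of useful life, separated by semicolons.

$27,948; $22,304; $80,988; $177,514; $125,154; $203,898

Depreciable base = $707,106 − $69,300 = $637,806.
Rate = $637,806 / 18,759 machine-hours = $34 per machine-hour.
Year 1: 822 × $34 = $27,948. Book value $679,158.
Year 2: 656 × $34 = $22,304. Book value $656,854.
Year 3: 2,382 × $34 = $80,988. Book value $575,866.
Year 4: 5,221 × $34 = $177,514. Book value $398,352.
Year 5: 3,681 × $34 = $125,154. Book value $273,198.
Year 6: 5,997 × $34 = $203,898. Book value $69,300.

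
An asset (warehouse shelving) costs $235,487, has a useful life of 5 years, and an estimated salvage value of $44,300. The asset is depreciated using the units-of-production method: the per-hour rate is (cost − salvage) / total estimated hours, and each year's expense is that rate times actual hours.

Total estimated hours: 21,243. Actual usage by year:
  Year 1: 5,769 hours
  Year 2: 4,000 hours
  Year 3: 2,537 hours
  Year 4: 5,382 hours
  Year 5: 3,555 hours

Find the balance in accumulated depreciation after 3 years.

Depreciable base = $235,487 − $44,300 = $191,187.
Rate = $191,187 / 21,243 hours = $9 per hour.
Year 1: 5,769 × $9 = $51,921. Book value $183,566.
Year 2: 4,000 × $9 = $36,000. Book value $147,566.
Year 3: 2,537 × $9 = $22,833. Book value $124,733.
Accumulated through year 3 = $235,487 − $124,733 = $110,754.

$110,754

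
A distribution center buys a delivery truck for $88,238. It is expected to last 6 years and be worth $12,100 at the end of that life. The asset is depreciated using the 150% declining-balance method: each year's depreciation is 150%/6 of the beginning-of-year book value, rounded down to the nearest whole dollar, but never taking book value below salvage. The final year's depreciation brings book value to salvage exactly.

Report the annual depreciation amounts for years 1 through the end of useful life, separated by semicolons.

Depreciable base = $88,238 − $12,100 = $76,138.
Year 1: ⌊$88,238 × 150%/6⌋ = $22,059. Book value $66,179.
Year 2: ⌊$66,179 × 150%/6⌋ = $16,544. Book value $49,635.
Year 3: ⌊$49,635 × 150%/6⌋ = $12,408. Book value $37,227.
Year 4: ⌊$37,227 × 150%/6⌋ = $9,306. Book value $27,921.
Year 5: ⌊$27,921 × 150%/6⌋ = $6,980. Book value $20,941.
Year 6 (final): $20,941 − $12,100 = $8,841. Book value $12,100.

$22,059; $16,544; $12,408; $9,306; $6,980; $8,841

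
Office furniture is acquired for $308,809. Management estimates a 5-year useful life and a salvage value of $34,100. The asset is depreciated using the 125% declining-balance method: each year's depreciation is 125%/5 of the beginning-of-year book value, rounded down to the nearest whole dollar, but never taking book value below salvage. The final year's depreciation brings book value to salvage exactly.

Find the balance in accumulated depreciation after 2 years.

$135,103

Depreciable base = $308,809 − $34,100 = $274,709.
Year 1: ⌊$308,809 × 125%/5⌋ = $77,202. Book value $231,607.
Year 2: ⌊$231,607 × 125%/5⌋ = $57,901. Book value $173,706.
Accumulated through year 2 = $308,809 − $173,706 = $135,103.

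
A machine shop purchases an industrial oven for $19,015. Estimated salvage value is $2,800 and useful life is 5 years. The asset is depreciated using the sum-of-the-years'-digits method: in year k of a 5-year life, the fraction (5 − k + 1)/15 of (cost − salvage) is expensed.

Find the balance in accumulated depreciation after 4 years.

Depreciable base = $19,015 − $2,800 = $16,215.
Sum of the years' digits = 5+4+3+2+1 = 15.
Year 1: $16,215 × 5/15 = $5,405. Book value $13,610.
Year 2: $16,215 × 4/15 = $4,324. Book value $9,286.
Year 3: $16,215 × 3/15 = $3,243. Book value $6,043.
Year 4: $16,215 × 2/15 = $2,162. Book value $3,881.
Accumulated through year 4 = $19,015 − $3,881 = $15,134.

$15,134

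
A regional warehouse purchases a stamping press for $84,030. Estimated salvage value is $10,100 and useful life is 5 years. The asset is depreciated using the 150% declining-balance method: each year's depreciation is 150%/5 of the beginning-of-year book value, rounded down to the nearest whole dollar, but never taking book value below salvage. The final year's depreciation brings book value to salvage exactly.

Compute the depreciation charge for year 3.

$12,352

Depreciable base = $84,030 − $10,100 = $73,930.
Year 1: ⌊$84,030 × 150%/5⌋ = $25,209. Book value $58,821.
Year 2: ⌊$58,821 × 150%/5⌋ = $17,646. Book value $41,175.
Year 3: ⌊$41,175 × 150%/5⌋ = $12,352. Book value $28,823.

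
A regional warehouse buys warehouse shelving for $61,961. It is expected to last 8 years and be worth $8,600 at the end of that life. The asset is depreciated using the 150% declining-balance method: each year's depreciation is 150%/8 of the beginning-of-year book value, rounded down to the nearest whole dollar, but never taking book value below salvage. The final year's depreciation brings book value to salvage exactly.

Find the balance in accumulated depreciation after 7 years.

Depreciable base = $61,961 − $8,600 = $53,361.
Year 1: ⌊$61,961 × 150%/8⌋ = $11,617. Book value $50,344.
Year 2: ⌊$50,344 × 150%/8⌋ = $9,439. Book value $40,905.
Year 3: ⌊$40,905 × 150%/8⌋ = $7,669. Book value $33,236.
Year 4: ⌊$33,236 × 150%/8⌋ = $6,231. Book value $27,005.
Year 5: ⌊$27,005 × 150%/8⌋ = $5,063. Book value $21,942.
Year 6: ⌊$21,942 × 150%/8⌋ = $4,114. Book value $17,828.
Year 7: ⌊$17,828 × 150%/8⌋ = $3,342. Book value $14,486.
Accumulated through year 7 = $61,961 − $14,486 = $47,475.

$47,475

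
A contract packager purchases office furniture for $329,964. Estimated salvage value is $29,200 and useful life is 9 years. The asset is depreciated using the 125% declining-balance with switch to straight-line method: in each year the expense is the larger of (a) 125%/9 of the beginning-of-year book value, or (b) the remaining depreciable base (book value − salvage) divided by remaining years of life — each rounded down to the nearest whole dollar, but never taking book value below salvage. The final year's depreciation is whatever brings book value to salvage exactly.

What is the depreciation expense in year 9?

$30,249

Depreciable base = $329,964 − $29,200 = $300,764.
Year 1: DB = ⌊$329,964 × 125%/9⌋ = $45,828; SL = ⌊$300,764/9⌋ = $33,418 → take DB $45,828. Book value $284,136.
Year 2: DB = ⌊$284,136 × 125%/9⌋ = $39,463; SL = ⌊$254,936/8⌋ = $31,867 → take DB $39,463. Book value $244,673.
Year 3: DB = ⌊$244,673 × 125%/9⌋ = $33,982; SL = ⌊$215,473/7⌋ = $30,781 → take DB $33,982. Book value $210,691.
Year 4: DB = ⌊$210,691 × 125%/9⌋ = $29,262; SL = ⌊$181,491/6⌋ = $30,248 → take SL $30,248. Book value $180,443.
Year 5: DB = ⌊$180,443 × 125%/9⌋ = $25,061; SL = ⌊$151,243/5⌋ = $30,248 → take SL $30,248. Book value $150,195.
Year 6: DB = ⌊$150,195 × 125%/9⌋ = $20,860; SL = ⌊$120,995/4⌋ = $30,248 → take SL $30,248. Book value $119,947.
Year 7: DB = ⌊$119,947 × 125%/9⌋ = $16,659; SL = ⌊$90,747/3⌋ = $30,249 → take SL $30,249. Book value $89,698.
Year 8: DB = ⌊$89,698 × 125%/9⌋ = $12,458; SL = ⌊$60,498/2⌋ = $30,249 → take SL $30,249. Book value $59,449.
Year 9 (final): $59,449 − $29,200 = $30,249. Book value $29,200.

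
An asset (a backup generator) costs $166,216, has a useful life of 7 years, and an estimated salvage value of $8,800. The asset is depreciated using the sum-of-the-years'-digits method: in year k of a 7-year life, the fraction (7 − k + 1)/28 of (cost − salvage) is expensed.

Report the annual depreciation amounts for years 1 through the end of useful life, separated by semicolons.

$39,354; $33,732; $28,110; $22,488; $16,866; $11,244; $5,622

Depreciable base = $166,216 − $8,800 = $157,416.
Sum of the years' digits = 7+6+5+4+3+2+1 = 28.
Year 1: $157,416 × 7/28 = $39,354. Book value $126,862.
Year 2: $157,416 × 6/28 = $33,732. Book value $93,130.
Year 3: $157,416 × 5/28 = $28,110. Book value $65,020.
Year 4: $157,416 × 4/28 = $22,488. Book value $42,532.
Year 5: $157,416 × 3/28 = $16,866. Book value $25,666.
Year 6: $157,416 × 2/28 = $11,244. Book value $14,422.
Year 7: $157,416 × 1/28 = $5,622. Book value $8,800.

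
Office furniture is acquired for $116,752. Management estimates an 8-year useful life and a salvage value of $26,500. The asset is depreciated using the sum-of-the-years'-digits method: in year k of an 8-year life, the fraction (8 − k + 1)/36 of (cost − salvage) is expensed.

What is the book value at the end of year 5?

$41,542

Depreciable base = $116,752 − $26,500 = $90,252.
Sum of the years' digits = 8+7+6+5+4+3+2+1 = 36.
Year 1: $90,252 × 8/36 = $20,056. Book value $96,696.
Year 2: $90,252 × 7/36 = $17,549. Book value $79,147.
Year 3: $90,252 × 6/36 = $15,042. Book value $64,105.
Year 4: $90,252 × 5/36 = $12,535. Book value $51,570.
Year 5: $90,252 × 4/36 = $10,028. Book value $41,542.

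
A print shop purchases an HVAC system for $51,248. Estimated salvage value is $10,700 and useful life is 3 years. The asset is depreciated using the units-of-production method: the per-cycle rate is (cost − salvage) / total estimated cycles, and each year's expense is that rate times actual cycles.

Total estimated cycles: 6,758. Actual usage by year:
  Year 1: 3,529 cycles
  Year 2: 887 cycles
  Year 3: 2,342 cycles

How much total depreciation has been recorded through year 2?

$26,496

Depreciable base = $51,248 − $10,700 = $40,548.
Rate = $40,548 / 6,758 cycles = $6 per cycle.
Year 1: 3,529 × $6 = $21,174. Book value $30,074.
Year 2: 887 × $6 = $5,322. Book value $24,752.
Accumulated through year 2 = $51,248 − $24,752 = $26,496.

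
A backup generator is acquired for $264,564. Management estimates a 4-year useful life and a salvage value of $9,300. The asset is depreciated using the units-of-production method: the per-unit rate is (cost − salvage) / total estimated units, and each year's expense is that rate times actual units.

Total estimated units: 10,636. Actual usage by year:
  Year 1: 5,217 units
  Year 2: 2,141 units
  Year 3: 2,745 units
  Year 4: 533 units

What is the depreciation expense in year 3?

$65,880

Depreciable base = $264,564 − $9,300 = $255,264.
Rate = $255,264 / 10,636 units = $24 per unit.
Year 1: 5,217 × $24 = $125,208. Book value $139,356.
Year 2: 2,141 × $24 = $51,384. Book value $87,972.
Year 3: 2,745 × $24 = $65,880. Book value $22,092.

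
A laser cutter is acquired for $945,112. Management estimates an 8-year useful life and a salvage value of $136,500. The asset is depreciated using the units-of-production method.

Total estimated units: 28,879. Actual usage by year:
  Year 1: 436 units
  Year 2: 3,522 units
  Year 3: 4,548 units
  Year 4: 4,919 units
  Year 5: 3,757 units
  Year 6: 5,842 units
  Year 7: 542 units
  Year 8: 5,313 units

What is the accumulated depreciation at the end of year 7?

$659,848

Depreciable base = $945,112 − $136,500 = $808,612.
Rate = $808,612 / 28,879 units = $28 per unit.
Year 1: 436 × $28 = $12,208. Book value $932,904.
Year 2: 3,522 × $28 = $98,616. Book value $834,288.
Year 3: 4,548 × $28 = $127,344. Book value $706,944.
Year 4: 4,919 × $28 = $137,732. Book value $569,212.
Year 5: 3,757 × $28 = $105,196. Book value $464,016.
Year 6: 5,842 × $28 = $163,576. Book value $300,440.
Year 7: 542 × $28 = $15,176. Book value $285,264.
Accumulated through year 7 = $945,112 − $285,264 = $659,848.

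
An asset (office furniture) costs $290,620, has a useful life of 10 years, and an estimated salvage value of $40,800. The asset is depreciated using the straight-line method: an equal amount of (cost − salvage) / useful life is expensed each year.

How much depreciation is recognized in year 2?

Depreciable base = $290,620 − $40,800 = $249,820.
Annual expense = $249,820 / 10 = $24,982.

$24,982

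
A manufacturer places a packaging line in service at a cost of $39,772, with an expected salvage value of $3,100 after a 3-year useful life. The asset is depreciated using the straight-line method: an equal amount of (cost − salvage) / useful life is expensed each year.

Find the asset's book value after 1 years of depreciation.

Depreciable base = $39,772 − $3,100 = $36,672.
Annual expense = $36,672 / 3 = $12,224.
End of year 1: book value $27,548.

$27,548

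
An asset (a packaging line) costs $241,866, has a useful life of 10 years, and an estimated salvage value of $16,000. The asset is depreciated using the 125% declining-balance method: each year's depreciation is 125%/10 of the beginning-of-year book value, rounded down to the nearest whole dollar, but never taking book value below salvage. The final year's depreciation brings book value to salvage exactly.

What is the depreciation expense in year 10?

$56,721

Depreciable base = $241,866 − $16,000 = $225,866.
Year 1: ⌊$241,866 × 125%/10⌋ = $30,233. Book value $211,633.
Year 2: ⌊$211,633 × 125%/10⌋ = $26,454. Book value $185,179.
Year 3: ⌊$185,179 × 125%/10⌋ = $23,147. Book value $162,032.
Year 4: ⌊$162,032 × 125%/10⌋ = $20,254. Book value $141,778.
Year 5: ⌊$141,778 × 125%/10⌋ = $17,722. Book value $124,056.
Year 6: ⌊$124,056 × 125%/10⌋ = $15,507. Book value $108,549.
Year 7: ⌊$108,549 × 125%/10⌋ = $13,568. Book value $94,981.
Year 8: ⌊$94,981 × 125%/10⌋ = $11,872. Book value $83,109.
Year 9: ⌊$83,109 × 125%/10⌋ = $10,388. Book value $72,721.
Year 10 (final): $72,721 − $16,000 = $56,721. Book value $16,000.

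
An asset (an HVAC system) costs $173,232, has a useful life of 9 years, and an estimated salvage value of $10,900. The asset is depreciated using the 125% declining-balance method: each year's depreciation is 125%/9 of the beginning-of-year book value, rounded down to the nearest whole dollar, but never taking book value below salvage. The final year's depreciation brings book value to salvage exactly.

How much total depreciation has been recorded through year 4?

$77,981

Depreciable base = $173,232 − $10,900 = $162,332.
Year 1: ⌊$173,232 × 125%/9⌋ = $24,060. Book value $149,172.
Year 2: ⌊$149,172 × 125%/9⌋ = $20,718. Book value $128,454.
Year 3: ⌊$128,454 × 125%/9⌋ = $17,840. Book value $110,614.
Year 4: ⌊$110,614 × 125%/9⌋ = $15,363. Book value $95,251.
Accumulated through year 4 = $173,232 − $95,251 = $77,981.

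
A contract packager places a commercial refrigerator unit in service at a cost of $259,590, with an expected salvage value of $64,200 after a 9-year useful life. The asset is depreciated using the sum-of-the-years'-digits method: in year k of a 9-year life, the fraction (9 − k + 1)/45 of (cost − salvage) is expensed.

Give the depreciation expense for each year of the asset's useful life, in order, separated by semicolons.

Depreciable base = $259,590 − $64,200 = $195,390.
Sum of the years' digits = 9+8+7+6+5+4+3+2+1 = 45.
Year 1: $195,390 × 9/45 = $39,078. Book value $220,512.
Year 2: $195,390 × 8/45 = $34,736. Book value $185,776.
Year 3: $195,390 × 7/45 = $30,394. Book value $155,382.
Year 4: $195,390 × 6/45 = $26,052. Book value $129,330.
Year 5: $195,390 × 5/45 = $21,710. Book value $107,620.
Year 6: $195,390 × 4/45 = $17,368. Book value $90,252.
Year 7: $195,390 × 3/45 = $13,026. Book value $77,226.
Year 8: $195,390 × 2/45 = $8,684. Book value $68,542.
Year 9: $195,390 × 1/45 = $4,342. Book value $64,200.

$39,078; $34,736; $30,394; $26,052; $21,710; $17,368; $13,026; $8,684; $4,342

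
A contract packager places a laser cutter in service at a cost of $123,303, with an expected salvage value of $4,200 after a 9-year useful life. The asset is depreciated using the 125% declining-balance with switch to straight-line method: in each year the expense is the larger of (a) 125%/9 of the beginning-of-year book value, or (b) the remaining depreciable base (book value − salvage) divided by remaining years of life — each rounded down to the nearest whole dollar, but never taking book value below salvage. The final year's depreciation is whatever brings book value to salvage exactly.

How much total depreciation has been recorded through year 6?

$81,835

Depreciable base = $123,303 − $4,200 = $119,103.
Year 1: DB = ⌊$123,303 × 125%/9⌋ = $17,125; SL = ⌊$119,103/9⌋ = $13,233 → take DB $17,125. Book value $106,178.
Year 2: DB = ⌊$106,178 × 125%/9⌋ = $14,746; SL = ⌊$101,978/8⌋ = $12,747 → take DB $14,746. Book value $91,432.
Year 3: DB = ⌊$91,432 × 125%/9⌋ = $12,698; SL = ⌊$87,232/7⌋ = $12,461 → take DB $12,698. Book value $78,734.
Year 4: DB = ⌊$78,734 × 125%/9⌋ = $10,935; SL = ⌊$74,534/6⌋ = $12,422 → take SL $12,422. Book value $66,312.
Year 5: DB = ⌊$66,312 × 125%/9⌋ = $9,210; SL = ⌊$62,112/5⌋ = $12,422 → take SL $12,422. Book value $53,890.
Year 6: DB = ⌊$53,890 × 125%/9⌋ = $7,484; SL = ⌊$49,690/4⌋ = $12,422 → take SL $12,422. Book value $41,468.
Accumulated through year 6 = $123,303 − $41,468 = $81,835.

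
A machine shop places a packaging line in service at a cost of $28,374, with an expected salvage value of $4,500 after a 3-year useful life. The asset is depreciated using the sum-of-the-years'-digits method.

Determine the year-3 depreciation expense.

Depreciable base = $28,374 − $4,500 = $23,874.
Sum of the years' digits = 3+2+1 = 6.
Year 1: $23,874 × 3/6 = $11,937. Book value $16,437.
Year 2: $23,874 × 2/6 = $7,958. Book value $8,479.
Year 3: $23,874 × 1/6 = $3,979. Book value $4,500.

$3,979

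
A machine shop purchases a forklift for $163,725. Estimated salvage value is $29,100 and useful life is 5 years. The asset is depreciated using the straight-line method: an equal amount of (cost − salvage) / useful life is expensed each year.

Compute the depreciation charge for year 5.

$26,925

Depreciable base = $163,725 − $29,100 = $134,625.
Annual expense = $134,625 / 5 = $26,925.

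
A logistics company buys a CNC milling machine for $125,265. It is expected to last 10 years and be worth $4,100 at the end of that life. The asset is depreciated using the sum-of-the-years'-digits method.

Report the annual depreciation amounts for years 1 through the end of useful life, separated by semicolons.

Depreciable base = $125,265 − $4,100 = $121,165.
Sum of the years' digits = 10+9+8+7+6+5+4+3+2+1 = 55.
Year 1: $121,165 × 10/55 = $22,030. Book value $103,235.
Year 2: $121,165 × 9/55 = $19,827. Book value $83,408.
Year 3: $121,165 × 8/55 = $17,624. Book value $65,784.
Year 4: $121,165 × 7/55 = $15,421. Book value $50,363.
Year 5: $121,165 × 6/55 = $13,218. Book value $37,145.
Year 6: $121,165 × 5/55 = $11,015. Book value $26,130.
Year 7: $121,165 × 4/55 = $8,812. Book value $17,318.
Year 8: $121,165 × 3/55 = $6,609. Book value $10,709.
Year 9: $121,165 × 2/55 = $4,406. Book value $6,303.
Year 10: $121,165 × 1/55 = $2,203. Book value $4,100.

$22,030; $19,827; $17,624; $15,421; $13,218; $11,015; $8,812; $6,609; $4,406; $2,203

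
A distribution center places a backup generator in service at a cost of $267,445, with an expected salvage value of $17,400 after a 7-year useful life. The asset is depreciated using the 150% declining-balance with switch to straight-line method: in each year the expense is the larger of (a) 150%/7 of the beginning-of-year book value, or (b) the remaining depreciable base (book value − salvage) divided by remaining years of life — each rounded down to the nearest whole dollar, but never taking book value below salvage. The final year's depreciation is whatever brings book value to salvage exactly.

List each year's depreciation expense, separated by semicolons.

$57,309; $45,029; $35,380; $28,081; $28,082; $28,082; $28,082

Depreciable base = $267,445 − $17,400 = $250,045.
Year 1: DB = ⌊$267,445 × 150%/7⌋ = $57,309; SL = ⌊$250,045/7⌋ = $35,720 → take DB $57,309. Book value $210,136.
Year 2: DB = ⌊$210,136 × 150%/7⌋ = $45,029; SL = ⌊$192,736/6⌋ = $32,122 → take DB $45,029. Book value $165,107.
Year 3: DB = ⌊$165,107 × 150%/7⌋ = $35,380; SL = ⌊$147,707/5⌋ = $29,541 → take DB $35,380. Book value $129,727.
Year 4: DB = ⌊$129,727 × 150%/7⌋ = $27,798; SL = ⌊$112,327/4⌋ = $28,081 → take SL $28,081. Book value $101,646.
Year 5: DB = ⌊$101,646 × 150%/7⌋ = $21,781; SL = ⌊$84,246/3⌋ = $28,082 → take SL $28,082. Book value $73,564.
Year 6: DB = ⌊$73,564 × 150%/7⌋ = $15,763; SL = ⌊$56,164/2⌋ = $28,082 → take SL $28,082. Book value $45,482.
Year 7 (final): $45,482 − $17,400 = $28,082. Book value $17,400.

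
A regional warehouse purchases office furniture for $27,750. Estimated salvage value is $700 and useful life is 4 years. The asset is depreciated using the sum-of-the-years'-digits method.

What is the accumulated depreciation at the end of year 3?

Depreciable base = $27,750 − $700 = $27,050.
Sum of the years' digits = 4+3+2+1 = 10.
Year 1: $27,050 × 4/10 = $10,820. Book value $16,930.
Year 2: $27,050 × 3/10 = $8,115. Book value $8,815.
Year 3: $27,050 × 2/10 = $5,410. Book value $3,405.
Accumulated through year 3 = $27,750 − $3,405 = $24,345.

$24,345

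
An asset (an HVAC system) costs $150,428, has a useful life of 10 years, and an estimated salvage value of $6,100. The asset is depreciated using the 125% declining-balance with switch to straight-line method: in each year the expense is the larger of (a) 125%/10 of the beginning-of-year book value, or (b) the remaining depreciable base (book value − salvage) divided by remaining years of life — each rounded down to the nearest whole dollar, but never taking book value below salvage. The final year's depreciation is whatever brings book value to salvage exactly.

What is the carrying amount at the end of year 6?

$60,201

Depreciable base = $150,428 − $6,100 = $144,328.
Year 1: DB = ⌊$150,428 × 125%/10⌋ = $18,803; SL = ⌊$144,328/10⌋ = $14,432 → take DB $18,803. Book value $131,625.
Year 2: DB = ⌊$131,625 × 125%/10⌋ = $16,453; SL = ⌊$125,525/9⌋ = $13,947 → take DB $16,453. Book value $115,172.
Year 3: DB = ⌊$115,172 × 125%/10⌋ = $14,396; SL = ⌊$109,072/8⌋ = $13,634 → take DB $14,396. Book value $100,776.
Year 4: DB = ⌊$100,776 × 125%/10⌋ = $12,597; SL = ⌊$94,676/7⌋ = $13,525 → take SL $13,525. Book value $87,251.
Year 5: DB = ⌊$87,251 × 125%/10⌋ = $10,906; SL = ⌊$81,151/6⌋ = $13,525 → take SL $13,525. Book value $73,726.
Year 6: DB = ⌊$73,726 × 125%/10⌋ = $9,215; SL = ⌊$67,626/5⌋ = $13,525 → take SL $13,525. Book value $60,201.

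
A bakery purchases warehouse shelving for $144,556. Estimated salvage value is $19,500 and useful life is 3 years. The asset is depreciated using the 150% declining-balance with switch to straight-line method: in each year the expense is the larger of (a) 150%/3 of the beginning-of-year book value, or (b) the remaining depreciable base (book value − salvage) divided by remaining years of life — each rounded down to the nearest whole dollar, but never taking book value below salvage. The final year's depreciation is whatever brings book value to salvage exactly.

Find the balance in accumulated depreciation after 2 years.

$108,417

Depreciable base = $144,556 − $19,500 = $125,056.
Year 1: DB = ⌊$144,556 × 150%/3⌋ = $72,278; SL = ⌊$125,056/3⌋ = $41,685 → take DB $72,278. Book value $72,278.
Year 2: DB = ⌊$72,278 × 150%/3⌋ = $36,139; SL = ⌊$52,778/2⌋ = $26,389 → take DB $36,139. Book value $36,139.
Accumulated through year 2 = $144,556 − $36,139 = $108,417.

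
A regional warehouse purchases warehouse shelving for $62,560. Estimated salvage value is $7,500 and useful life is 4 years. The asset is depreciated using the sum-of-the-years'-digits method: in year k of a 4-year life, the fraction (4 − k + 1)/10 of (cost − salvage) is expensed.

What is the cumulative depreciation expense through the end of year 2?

$38,542

Depreciable base = $62,560 − $7,500 = $55,060.
Sum of the years' digits = 4+3+2+1 = 10.
Year 1: $55,060 × 4/10 = $22,024. Book value $40,536.
Year 2: $55,060 × 3/10 = $16,518. Book value $24,018.
Accumulated through year 2 = $62,560 − $24,018 = $38,542.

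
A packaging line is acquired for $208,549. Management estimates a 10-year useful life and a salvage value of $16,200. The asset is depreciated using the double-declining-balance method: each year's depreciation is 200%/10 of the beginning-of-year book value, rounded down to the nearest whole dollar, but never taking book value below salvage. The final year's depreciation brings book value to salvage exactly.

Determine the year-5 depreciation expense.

Depreciable base = $208,549 − $16,200 = $192,349.
Year 1: ⌊$208,549 × 200%/10⌋ = $41,709. Book value $166,840.
Year 2: ⌊$166,840 × 200%/10⌋ = $33,368. Book value $133,472.
Year 3: ⌊$133,472 × 200%/10⌋ = $26,694. Book value $106,778.
Year 4: ⌊$106,778 × 200%/10⌋ = $21,355. Book value $85,423.
Year 5: ⌊$85,423 × 200%/10⌋ = $17,084. Book value $68,339.

$17,084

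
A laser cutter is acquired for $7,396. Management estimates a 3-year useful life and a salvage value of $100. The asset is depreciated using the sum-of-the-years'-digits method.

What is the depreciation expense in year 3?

Depreciable base = $7,396 − $100 = $7,296.
Sum of the years' digits = 3+2+1 = 6.
Year 1: $7,296 × 3/6 = $3,648. Book value $3,748.
Year 2: $7,296 × 2/6 = $2,432. Book value $1,316.
Year 3: $7,296 × 1/6 = $1,216. Book value $100.

$1,216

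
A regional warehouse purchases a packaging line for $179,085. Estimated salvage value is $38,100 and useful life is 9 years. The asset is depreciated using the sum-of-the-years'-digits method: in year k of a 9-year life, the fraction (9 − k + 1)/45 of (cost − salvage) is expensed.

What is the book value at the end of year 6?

Depreciable base = $179,085 − $38,100 = $140,985.
Sum of the years' digits = 9+8+7+6+5+4+3+2+1 = 45.
Year 1: $140,985 × 9/45 = $28,197. Book value $150,888.
Year 2: $140,985 × 8/45 = $25,064. Book value $125,824.
Year 3: $140,985 × 7/45 = $21,931. Book value $103,893.
Year 4: $140,985 × 6/45 = $18,798. Book value $85,095.
Year 5: $140,985 × 5/45 = $15,665. Book value $69,430.
Year 6: $140,985 × 4/45 = $12,532. Book value $56,898.

$56,898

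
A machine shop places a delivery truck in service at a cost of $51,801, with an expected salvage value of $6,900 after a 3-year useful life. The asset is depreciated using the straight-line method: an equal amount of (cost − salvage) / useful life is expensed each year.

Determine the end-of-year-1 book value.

$36,834

Depreciable base = $51,801 − $6,900 = $44,901.
Annual expense = $44,901 / 3 = $14,967.
End of year 1: book value $36,834.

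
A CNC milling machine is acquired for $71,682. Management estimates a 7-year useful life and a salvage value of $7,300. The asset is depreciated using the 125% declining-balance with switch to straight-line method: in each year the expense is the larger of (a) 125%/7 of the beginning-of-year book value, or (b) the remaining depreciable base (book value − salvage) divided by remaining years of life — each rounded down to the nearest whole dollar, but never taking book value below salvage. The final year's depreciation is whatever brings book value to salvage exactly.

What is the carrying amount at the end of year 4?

$31,624

Depreciable base = $71,682 − $7,300 = $64,382.
Year 1: DB = ⌊$71,682 × 125%/7⌋ = $12,800; SL = ⌊$64,382/7⌋ = $9,197 → take DB $12,800. Book value $58,882.
Year 2: DB = ⌊$58,882 × 125%/7⌋ = $10,514; SL = ⌊$51,582/6⌋ = $8,597 → take DB $10,514. Book value $48,368.
Year 3: DB = ⌊$48,368 × 125%/7⌋ = $8,637; SL = ⌊$41,068/5⌋ = $8,213 → take DB $8,637. Book value $39,731.
Year 4: DB = ⌊$39,731 × 125%/7⌋ = $7,094; SL = ⌊$32,431/4⌋ = $8,107 → take SL $8,107. Book value $31,624.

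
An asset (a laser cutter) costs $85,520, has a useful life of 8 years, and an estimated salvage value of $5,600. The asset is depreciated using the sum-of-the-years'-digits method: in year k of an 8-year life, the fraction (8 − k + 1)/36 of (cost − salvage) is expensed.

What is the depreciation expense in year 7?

Depreciable base = $85,520 − $5,600 = $79,920.
Sum of the years' digits = 8+7+6+5+4+3+2+1 = 36.
Year 1: $79,920 × 8/36 = $17,760. Book value $67,760.
Year 2: $79,920 × 7/36 = $15,540. Book value $52,220.
Year 3: $79,920 × 6/36 = $13,320. Book value $38,900.
Year 4: $79,920 × 5/36 = $11,100. Book value $27,800.
Year 5: $79,920 × 4/36 = $8,880. Book value $18,920.
Year 6: $79,920 × 3/36 = $6,660. Book value $12,260.
Year 7: $79,920 × 2/36 = $4,440. Book value $7,820.

$4,440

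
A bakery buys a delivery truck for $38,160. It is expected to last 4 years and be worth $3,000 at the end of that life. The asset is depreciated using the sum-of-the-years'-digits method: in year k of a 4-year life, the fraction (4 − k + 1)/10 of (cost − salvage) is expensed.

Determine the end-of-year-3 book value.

$6,516

Depreciable base = $38,160 − $3,000 = $35,160.
Sum of the years' digits = 4+3+2+1 = 10.
Year 1: $35,160 × 4/10 = $14,064. Book value $24,096.
Year 2: $35,160 × 3/10 = $10,548. Book value $13,548.
Year 3: $35,160 × 2/10 = $7,032. Book value $6,516.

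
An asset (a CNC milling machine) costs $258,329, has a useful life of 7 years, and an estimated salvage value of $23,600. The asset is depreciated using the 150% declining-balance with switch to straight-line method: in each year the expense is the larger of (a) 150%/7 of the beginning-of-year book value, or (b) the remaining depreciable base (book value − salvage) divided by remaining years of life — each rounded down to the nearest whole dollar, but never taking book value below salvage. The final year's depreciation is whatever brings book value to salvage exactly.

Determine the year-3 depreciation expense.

$34,174

Depreciable base = $258,329 − $23,600 = $234,729.
Year 1: DB = ⌊$258,329 × 150%/7⌋ = $55,356; SL = ⌊$234,729/7⌋ = $33,532 → take DB $55,356. Book value $202,973.
Year 2: DB = ⌊$202,973 × 150%/7⌋ = $43,494; SL = ⌊$179,373/6⌋ = $29,895 → take DB $43,494. Book value $159,479.
Year 3: DB = ⌊$159,479 × 150%/7⌋ = $34,174; SL = ⌊$135,879/5⌋ = $27,175 → take DB $34,174. Book value $125,305.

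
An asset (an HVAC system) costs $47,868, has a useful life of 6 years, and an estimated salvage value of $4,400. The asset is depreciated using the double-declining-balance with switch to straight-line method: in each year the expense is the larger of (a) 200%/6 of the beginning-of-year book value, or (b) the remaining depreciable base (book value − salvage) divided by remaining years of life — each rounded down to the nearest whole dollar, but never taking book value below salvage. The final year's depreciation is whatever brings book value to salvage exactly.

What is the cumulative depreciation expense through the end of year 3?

Depreciable base = $47,868 − $4,400 = $43,468.
Year 1: DB = ⌊$47,868 × 200%/6⌋ = $15,956; SL = ⌊$43,468/6⌋ = $7,244 → take DB $15,956. Book value $31,912.
Year 2: DB = ⌊$31,912 × 200%/6⌋ = $10,637; SL = ⌊$27,512/5⌋ = $5,502 → take DB $10,637. Book value $21,275.
Year 3: DB = ⌊$21,275 × 200%/6⌋ = $7,091; SL = ⌊$16,875/4⌋ = $4,218 → take DB $7,091. Book value $14,184.
Accumulated through year 3 = $47,868 − $14,184 = $33,684.

$33,684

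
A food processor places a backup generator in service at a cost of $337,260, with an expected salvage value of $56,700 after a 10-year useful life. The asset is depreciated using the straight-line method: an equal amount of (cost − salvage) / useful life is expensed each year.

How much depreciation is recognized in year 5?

Depreciable base = $337,260 − $56,700 = $280,560.
Annual expense = $280,560 / 10 = $28,056.

$28,056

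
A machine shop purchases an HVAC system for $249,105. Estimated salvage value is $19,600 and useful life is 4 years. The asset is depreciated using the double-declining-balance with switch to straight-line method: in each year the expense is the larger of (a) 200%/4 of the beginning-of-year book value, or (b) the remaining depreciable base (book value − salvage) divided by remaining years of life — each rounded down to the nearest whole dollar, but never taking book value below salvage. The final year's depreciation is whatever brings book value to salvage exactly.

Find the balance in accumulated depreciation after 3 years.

$217,966

Depreciable base = $249,105 − $19,600 = $229,505.
Year 1: DB = ⌊$249,105 × 200%/4⌋ = $124,552; SL = ⌊$229,505/4⌋ = $57,376 → take DB $124,552. Book value $124,553.
Year 2: DB = ⌊$124,553 × 200%/4⌋ = $62,276; SL = ⌊$104,953/3⌋ = $34,984 → take DB $62,276. Book value $62,277.
Year 3: DB = ⌊$62,277 × 200%/4⌋ = $31,138; SL = ⌊$42,677/2⌋ = $21,338 → take DB $31,138. Book value $31,139.
Accumulated through year 3 = $249,105 − $31,139 = $217,966.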